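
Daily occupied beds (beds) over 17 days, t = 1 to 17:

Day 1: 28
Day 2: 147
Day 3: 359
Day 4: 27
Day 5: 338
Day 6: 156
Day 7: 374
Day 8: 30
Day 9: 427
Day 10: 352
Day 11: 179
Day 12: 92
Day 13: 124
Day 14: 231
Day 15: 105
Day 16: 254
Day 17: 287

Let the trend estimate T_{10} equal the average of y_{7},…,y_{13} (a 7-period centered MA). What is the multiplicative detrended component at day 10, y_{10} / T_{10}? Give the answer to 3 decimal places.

1.561

Trend T_10 = (374 + 30 + 427 + 352 + 179 + 92 + 124) / 7 = 1578/7 = 225.42857
Ratio to trend: 352 / 225.42857 = 1.561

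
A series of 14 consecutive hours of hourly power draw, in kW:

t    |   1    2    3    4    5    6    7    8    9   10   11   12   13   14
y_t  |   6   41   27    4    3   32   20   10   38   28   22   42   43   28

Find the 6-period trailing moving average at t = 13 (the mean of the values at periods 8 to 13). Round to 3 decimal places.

Sum of periods 8–13: 10 + 38 + 28 + 22 + 42 + 43 = 183
Divide by 6: 183 / 6 = 30.500

30.500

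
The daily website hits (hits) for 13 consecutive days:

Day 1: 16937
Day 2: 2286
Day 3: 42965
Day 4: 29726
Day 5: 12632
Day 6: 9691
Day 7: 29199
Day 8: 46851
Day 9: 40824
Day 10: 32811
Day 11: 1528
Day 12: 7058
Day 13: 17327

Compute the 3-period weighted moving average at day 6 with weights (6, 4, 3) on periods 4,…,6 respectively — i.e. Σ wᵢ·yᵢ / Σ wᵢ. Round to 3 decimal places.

19842.846

Weighted sum: 6·29726 + 4·12632 + 3·9691 = 178356 + 50528 + 29073 = 257957
Weight total: 6 + 4 + 3 = 13
WMA = 257957 / 13 = 19842.846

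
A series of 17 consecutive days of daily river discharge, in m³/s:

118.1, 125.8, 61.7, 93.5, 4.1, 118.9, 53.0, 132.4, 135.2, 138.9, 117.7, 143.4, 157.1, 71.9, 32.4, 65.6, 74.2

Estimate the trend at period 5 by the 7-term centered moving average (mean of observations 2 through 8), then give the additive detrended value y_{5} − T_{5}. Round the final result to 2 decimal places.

-80.10

Trend T_5 = (125.8 + 61.7 + 93.5 + 4.1 + 118.9 + 53.0 + 132.4) / 7 = 589.4/7 = 84.2000
Detrended value: 4.1 − 84.2000 = -80.10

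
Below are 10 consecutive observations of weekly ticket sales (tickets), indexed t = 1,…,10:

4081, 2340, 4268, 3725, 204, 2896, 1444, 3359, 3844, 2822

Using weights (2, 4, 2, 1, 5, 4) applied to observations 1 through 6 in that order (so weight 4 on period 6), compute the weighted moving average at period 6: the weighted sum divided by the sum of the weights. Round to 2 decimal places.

Weighted sum: 2·4081 + 4·2340 + 2·4268 + 1·3725 + 5·204 + 4·2896 = 8162 + 9360 + 8536 + 3725 + 1020 + 11584 = 42387
Weight total: 2 + 4 + 2 + 1 + 5 + 4 = 18
WMA = 42387 / 18 = 2354.83

2354.83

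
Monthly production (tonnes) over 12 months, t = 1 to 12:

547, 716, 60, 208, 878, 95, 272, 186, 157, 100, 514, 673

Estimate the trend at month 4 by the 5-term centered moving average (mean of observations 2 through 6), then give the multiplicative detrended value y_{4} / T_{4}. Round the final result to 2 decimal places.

Trend T_4 = (716 + 60 + 208 + 878 + 95) / 5 = 1957/5 = 391.4000
Ratio to trend: 208 / 391.4000 = 0.53

0.53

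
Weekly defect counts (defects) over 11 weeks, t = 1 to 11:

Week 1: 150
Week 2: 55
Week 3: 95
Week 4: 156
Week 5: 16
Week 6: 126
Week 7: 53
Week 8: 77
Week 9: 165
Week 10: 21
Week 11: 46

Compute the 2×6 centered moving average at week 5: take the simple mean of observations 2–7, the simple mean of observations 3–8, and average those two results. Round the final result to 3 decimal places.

85.333

Sum over 2–7: 55 + 95 + 156 + 16 + 126 + 53 = 501
Sum over 3–8: 95 + 156 + 16 + 126 + 53 + 77 = 523
CMA at t=5 = (501 + 523) / (2·6) = 1024 / 12 = 85.333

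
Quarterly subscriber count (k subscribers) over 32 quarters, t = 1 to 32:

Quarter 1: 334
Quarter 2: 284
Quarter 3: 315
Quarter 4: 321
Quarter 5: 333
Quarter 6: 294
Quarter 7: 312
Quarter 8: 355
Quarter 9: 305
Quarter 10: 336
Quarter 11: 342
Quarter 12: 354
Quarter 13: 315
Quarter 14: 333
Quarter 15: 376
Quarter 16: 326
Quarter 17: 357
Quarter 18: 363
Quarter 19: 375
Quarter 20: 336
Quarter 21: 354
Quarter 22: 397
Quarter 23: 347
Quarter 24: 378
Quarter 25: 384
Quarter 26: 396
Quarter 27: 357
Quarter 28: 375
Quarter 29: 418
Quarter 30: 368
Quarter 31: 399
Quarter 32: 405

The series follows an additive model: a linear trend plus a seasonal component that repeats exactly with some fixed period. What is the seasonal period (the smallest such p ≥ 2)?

First differences y_{t+1} − y_t: -50, 31, 6, 12, -39, 18, 43, -50, 31, 6, 12, -39, 18, 43, -50, 31, …
The difference pattern repeats every 7 terms and not for any smaller step, so p = 7.

7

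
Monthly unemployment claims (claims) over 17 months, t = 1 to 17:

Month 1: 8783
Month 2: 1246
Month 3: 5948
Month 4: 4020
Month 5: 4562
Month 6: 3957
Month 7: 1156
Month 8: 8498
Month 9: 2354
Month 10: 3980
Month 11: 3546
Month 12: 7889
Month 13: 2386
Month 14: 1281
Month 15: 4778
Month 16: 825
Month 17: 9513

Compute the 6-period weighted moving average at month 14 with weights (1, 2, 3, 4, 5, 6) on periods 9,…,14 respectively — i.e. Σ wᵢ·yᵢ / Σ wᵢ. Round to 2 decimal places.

3434.48

Weighted sum: 1·2354 + 2·3980 + 3·3546 + 4·7889 + 5·2386 + 6·1281 = 2354 + 7960 + 10638 + 31556 + 11930 + 7686 = 72124
Weight total: 1 + 2 + 3 + 4 + 5 + 6 = 21
WMA = 72124 / 21 = 3434.48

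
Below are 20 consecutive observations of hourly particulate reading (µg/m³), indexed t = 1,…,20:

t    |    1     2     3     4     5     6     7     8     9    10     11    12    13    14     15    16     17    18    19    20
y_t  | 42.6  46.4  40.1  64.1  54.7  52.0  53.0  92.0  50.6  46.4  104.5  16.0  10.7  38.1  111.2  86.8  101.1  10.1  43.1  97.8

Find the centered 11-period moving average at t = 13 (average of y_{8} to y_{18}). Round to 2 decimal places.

Sum of periods 8–18: 92.0 + 50.6 + 46.4 + 104.5 + 16.0 + 10.7 + 38.1 + 111.2 + 86.8 + 101.1 + 10.1 = 667.5
Divide by 11: 667.5 / 11 = 60.68

60.68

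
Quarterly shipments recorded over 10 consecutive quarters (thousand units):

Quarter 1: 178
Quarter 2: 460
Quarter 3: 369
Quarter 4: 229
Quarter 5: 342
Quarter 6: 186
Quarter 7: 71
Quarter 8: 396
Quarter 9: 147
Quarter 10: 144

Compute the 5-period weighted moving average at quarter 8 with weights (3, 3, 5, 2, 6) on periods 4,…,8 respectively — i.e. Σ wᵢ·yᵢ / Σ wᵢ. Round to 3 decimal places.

Weighted sum: 3·229 + 3·342 + 5·186 + 2·71 + 6·396 = 687 + 1026 + 930 + 142 + 2376 = 5161
Weight total: 3 + 3 + 5 + 2 + 6 = 19
WMA = 5161 / 19 = 271.632

271.632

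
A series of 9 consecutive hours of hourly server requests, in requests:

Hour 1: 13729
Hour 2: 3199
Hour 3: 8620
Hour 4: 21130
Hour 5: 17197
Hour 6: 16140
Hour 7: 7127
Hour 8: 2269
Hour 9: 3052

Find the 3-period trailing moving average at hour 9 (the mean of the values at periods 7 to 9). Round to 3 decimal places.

4149.333

Sum of periods 7–9: 7127 + 2269 + 3052 = 12448
Divide by 3: 12448 / 3 = 4149.333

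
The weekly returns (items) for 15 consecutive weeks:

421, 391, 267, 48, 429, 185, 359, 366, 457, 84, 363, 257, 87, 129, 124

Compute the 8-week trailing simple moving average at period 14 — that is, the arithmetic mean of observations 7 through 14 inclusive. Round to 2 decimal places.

262.75

Sum of periods 7–14: 359 + 366 + 457 + 84 + 363 + 257 + 87 + 129 = 2102
Divide by 8: 2102 / 8 = 262.75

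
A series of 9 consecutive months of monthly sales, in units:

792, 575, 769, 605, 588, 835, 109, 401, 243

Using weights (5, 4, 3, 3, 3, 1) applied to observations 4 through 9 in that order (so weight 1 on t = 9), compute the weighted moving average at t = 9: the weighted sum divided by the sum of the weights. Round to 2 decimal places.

508.16

Weighted sum: 5·605 + 4·588 + 3·835 + 3·109 + 3·401 + 1·243 = 3025 + 2352 + 2505 + 327 + 1203 + 243 = 9655
Weight total: 5 + 4 + 3 + 3 + 3 + 1 = 19
WMA = 9655 / 19 = 508.16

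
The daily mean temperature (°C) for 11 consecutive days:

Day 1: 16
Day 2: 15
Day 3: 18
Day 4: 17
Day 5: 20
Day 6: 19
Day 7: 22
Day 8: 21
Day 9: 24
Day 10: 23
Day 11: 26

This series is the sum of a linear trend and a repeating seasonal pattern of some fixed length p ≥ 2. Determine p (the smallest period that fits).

2

First differences y_{t+1} − y_t: -1, 3, -1, 3, -1, 3, …
The difference pattern repeats every 2 terms and not for any smaller step, so p = 2.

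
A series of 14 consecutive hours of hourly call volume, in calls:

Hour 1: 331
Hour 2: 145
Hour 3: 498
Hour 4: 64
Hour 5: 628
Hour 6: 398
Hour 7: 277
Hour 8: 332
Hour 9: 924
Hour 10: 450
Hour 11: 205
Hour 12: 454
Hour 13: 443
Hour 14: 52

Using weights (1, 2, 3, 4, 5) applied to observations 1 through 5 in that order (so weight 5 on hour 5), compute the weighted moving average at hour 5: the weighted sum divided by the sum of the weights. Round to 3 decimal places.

367.400

Weighted sum: 1·331 + 2·145 + 3·498 + 4·64 + 5·628 = 331 + 290 + 1494 + 256 + 3140 = 5511
Weight total: 1 + 2 + 3 + 4 + 5 = 15
WMA = 5511 / 15 = 367.400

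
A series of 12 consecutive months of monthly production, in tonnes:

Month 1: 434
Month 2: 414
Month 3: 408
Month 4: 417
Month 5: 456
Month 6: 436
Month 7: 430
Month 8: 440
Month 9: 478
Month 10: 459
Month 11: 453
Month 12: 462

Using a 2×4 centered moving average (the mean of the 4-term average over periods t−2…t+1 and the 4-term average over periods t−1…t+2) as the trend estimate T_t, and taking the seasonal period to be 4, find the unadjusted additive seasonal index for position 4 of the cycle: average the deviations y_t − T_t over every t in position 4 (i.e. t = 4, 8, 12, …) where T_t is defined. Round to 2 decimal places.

-9.19

Season position 4 occurs at t = 4, 8 (where T_t is defined).
t=4: T_4 = 426.5000; y_4 − T_4 = 417 − 426.5000 = -9.5000
t=8: T_8 = 448.8750; y_8 − T_8 = 440 − 448.8750 = -8.8750
Mean deviation: (-9.5000 + -8.8750) / 2 = -9.19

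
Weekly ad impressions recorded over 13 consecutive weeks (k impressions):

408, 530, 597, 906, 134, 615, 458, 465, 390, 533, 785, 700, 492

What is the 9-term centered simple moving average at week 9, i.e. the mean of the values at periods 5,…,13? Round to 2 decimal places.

508.00

Sum of periods 5–13: 134 + 615 + 458 + 465 + 390 + 533 + 785 + 700 + 492 = 4572
Divide by 9: 4572 / 9 = 508.00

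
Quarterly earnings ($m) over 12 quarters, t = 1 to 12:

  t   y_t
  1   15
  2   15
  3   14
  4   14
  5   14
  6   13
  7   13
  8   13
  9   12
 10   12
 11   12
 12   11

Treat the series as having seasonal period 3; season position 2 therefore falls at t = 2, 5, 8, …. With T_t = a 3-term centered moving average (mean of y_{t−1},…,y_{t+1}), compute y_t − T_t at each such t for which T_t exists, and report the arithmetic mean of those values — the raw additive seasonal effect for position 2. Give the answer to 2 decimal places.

Season position 2 occurs at t = 2, 5, 8, 11 (where T_t is defined).
t=2: T_2 = 14.6667; y_2 − T_2 = 15 − 14.6667 = 0.3333
t=5: T_5 = 13.6667; y_5 − T_5 = 14 − 13.6667 = 0.3333
t=8: T_8 = 12.6667; y_8 − T_8 = 13 − 12.6667 = 0.3333
t=11: T_11 = 11.6667; y_11 − T_11 = 12 − 11.6667 = 0.3333
Mean deviation: (0.3333 + 0.3333 + 0.3333 + 0.3333) / 4 = 0.33

0.33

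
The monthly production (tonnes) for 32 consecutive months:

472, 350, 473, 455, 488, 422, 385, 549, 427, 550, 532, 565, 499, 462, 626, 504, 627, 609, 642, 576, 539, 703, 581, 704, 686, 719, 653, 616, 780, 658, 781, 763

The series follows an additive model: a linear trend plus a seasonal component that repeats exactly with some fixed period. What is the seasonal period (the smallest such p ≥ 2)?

7

First differences y_{t+1} − y_t: -122, 123, -18, 33, -66, -37, 164, -122, 123, -18, 33, -66, -37, 164, -122, 123, …
The difference pattern repeats every 7 terms and not for any smaller step, so p = 7.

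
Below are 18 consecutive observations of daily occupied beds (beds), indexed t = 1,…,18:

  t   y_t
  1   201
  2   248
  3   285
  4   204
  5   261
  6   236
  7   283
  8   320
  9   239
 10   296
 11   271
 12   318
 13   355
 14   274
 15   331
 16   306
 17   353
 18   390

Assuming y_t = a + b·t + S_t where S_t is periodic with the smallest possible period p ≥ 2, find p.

5

First differences y_{t+1} − y_t: 47, 37, -81, 57, -25, 47, 37, -81, 57, -25, 47, 37, …
The difference pattern repeats every 5 terms and not for any smaller step, so p = 5.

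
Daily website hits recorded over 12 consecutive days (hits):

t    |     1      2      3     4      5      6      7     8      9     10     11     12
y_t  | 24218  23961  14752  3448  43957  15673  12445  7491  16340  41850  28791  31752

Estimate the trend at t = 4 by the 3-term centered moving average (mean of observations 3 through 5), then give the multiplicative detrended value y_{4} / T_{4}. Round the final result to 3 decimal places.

0.166

Trend T_4 = (14752 + 3448 + 43957) / 3 = 62157/3 = 20719.00000
Ratio to trend: 3448 / 20719.00000 = 0.166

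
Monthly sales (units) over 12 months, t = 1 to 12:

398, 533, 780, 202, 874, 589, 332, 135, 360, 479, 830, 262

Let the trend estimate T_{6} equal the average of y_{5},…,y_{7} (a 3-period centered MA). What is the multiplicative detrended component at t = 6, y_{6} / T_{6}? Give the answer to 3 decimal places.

Trend T_6 = (874 + 589 + 332) / 3 = 1795/3 = 598.33333
Ratio to trend: 589 / 598.33333 = 0.984

0.984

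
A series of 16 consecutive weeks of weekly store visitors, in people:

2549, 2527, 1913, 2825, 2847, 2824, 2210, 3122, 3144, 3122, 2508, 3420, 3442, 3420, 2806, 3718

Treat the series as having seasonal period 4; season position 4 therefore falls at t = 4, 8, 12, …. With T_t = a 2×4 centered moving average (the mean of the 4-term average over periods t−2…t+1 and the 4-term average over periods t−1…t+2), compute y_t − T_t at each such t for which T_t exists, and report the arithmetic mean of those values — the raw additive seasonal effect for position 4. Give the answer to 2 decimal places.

Season position 4 occurs at t = 4, 8, 12 (where T_t is defined).
t=4: T_4 = 2565.1250; y_4 − T_4 = 2825 − 2565.1250 = 259.8750
t=8: T_8 = 2862.2500; y_8 − T_8 = 3122 − 2862.2500 = 259.7500
t=12: T_12 = 3160.2500; y_12 − T_12 = 3420 − 3160.2500 = 259.7500
Mean deviation: (259.8750 + 259.7500 + 259.7500) / 3 = 259.79

259.79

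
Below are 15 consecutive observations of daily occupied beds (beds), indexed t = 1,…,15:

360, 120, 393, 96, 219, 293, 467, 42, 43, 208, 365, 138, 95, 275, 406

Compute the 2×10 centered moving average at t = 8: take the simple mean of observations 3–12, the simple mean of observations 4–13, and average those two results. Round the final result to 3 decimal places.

Sum over 3–12: 393 + 96 + 219 + 293 + 467 + 42 + 43 + 208 + 365 + 138 = 2264
Sum over 4–13: 96 + 219 + 293 + 467 + 42 + 43 + 208 + 365 + 138 + 95 = 1966
CMA at t=8 = (2264 + 1966) / (2·10) = 4230 / 20 = 211.500

211.500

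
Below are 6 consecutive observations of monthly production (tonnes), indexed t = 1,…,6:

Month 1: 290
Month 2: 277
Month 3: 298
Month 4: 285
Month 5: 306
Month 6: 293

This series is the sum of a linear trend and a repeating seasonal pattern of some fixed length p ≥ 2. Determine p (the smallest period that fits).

2

First differences y_{t+1} − y_t: -13, 21, -13, 21, -13, …
The difference pattern repeats every 2 terms and not for any smaller step, so p = 2.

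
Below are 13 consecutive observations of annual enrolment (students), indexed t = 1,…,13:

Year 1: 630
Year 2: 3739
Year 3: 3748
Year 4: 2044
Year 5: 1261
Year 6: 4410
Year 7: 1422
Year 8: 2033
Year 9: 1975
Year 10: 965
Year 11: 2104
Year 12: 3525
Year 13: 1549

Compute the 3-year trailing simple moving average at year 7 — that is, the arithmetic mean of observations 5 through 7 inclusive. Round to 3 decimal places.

Sum of periods 5–7: 1261 + 4410 + 1422 = 7093
Divide by 3: 7093 / 3 = 2364.333

2364.333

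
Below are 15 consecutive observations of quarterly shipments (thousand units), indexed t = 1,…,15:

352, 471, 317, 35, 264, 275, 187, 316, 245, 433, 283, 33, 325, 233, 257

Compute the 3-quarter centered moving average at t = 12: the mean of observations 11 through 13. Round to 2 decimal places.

213.67

Sum of periods 11–13: 283 + 33 + 325 = 641
Divide by 3: 641 / 3 = 213.67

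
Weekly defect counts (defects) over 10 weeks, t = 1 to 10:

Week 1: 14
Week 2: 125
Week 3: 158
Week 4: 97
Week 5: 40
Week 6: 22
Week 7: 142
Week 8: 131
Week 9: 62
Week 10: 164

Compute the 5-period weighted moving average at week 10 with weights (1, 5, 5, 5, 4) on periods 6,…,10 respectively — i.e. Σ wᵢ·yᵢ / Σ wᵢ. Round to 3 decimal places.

117.650

Weighted sum: 1·22 + 5·142 + 5·131 + 5·62 + 4·164 = 22 + 710 + 655 + 310 + 656 = 2353
Weight total: 1 + 5 + 5 + 5 + 4 = 20
WMA = 2353 / 20 = 117.650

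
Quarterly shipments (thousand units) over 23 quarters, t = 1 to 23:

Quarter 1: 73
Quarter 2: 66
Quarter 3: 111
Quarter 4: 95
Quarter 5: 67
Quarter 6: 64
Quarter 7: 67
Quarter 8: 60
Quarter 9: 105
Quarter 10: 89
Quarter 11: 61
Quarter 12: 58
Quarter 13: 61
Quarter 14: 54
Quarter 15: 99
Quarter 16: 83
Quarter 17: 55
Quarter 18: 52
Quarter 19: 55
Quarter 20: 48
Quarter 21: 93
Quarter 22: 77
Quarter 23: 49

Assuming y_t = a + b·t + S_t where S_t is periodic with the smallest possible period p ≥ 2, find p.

6

First differences y_{t+1} − y_t: -7, 45, -16, -28, -3, 3, -7, 45, -16, -28, -3, 3, -7, 45, …
The difference pattern repeats every 6 terms and not for any smaller step, so p = 6.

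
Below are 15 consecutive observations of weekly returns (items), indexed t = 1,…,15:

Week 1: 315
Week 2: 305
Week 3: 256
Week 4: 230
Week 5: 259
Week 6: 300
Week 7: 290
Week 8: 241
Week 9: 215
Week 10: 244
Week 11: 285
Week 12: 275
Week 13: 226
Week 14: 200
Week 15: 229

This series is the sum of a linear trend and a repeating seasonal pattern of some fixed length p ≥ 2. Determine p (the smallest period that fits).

First differences y_{t+1} − y_t: -10, -49, -26, 29, 41, -10, -49, -26, 29, 41, -10, -49, …
The difference pattern repeats every 5 terms and not for any smaller step, so p = 5.

5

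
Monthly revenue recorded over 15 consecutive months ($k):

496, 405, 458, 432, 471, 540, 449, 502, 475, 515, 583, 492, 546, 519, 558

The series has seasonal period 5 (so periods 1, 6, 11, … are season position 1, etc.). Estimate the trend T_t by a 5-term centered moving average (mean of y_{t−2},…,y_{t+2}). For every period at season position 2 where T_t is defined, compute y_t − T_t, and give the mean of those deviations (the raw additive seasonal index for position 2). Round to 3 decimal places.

-38.700

Season position 2 occurs at t = 7, 12 (where T_t is defined).
t=7: T_7 = 487.40000; y_7 − T_7 = 449 − 487.40000 = -38.40000
t=12: T_12 = 531.00000; y_12 − T_12 = 492 − 531.00000 = -39.00000
Mean deviation: (-38.40000 + -39.00000) / 2 = -38.700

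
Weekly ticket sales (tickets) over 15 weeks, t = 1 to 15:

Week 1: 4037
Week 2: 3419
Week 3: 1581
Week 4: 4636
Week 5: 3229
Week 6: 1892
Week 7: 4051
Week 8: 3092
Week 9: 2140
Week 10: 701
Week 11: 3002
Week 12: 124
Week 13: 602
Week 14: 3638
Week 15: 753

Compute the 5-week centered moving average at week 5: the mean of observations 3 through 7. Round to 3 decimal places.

3077.800

Sum of periods 3–7: 1581 + 4636 + 3229 + 1892 + 4051 = 15389
Divide by 5: 15389 / 5 = 3077.800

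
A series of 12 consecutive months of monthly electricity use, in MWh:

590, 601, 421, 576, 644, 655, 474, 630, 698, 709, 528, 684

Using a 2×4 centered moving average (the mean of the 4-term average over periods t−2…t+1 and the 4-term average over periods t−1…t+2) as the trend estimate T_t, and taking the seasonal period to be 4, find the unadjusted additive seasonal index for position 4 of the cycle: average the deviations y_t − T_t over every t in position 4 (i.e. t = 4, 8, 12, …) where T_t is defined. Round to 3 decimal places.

8.875

Season position 4 occurs at t = 4, 8 (where T_t is defined).
t=4: T_4 = 567.25000; y_4 − T_4 = 576 − 567.25000 = 8.75000
t=8: T_8 = 621.00000; y_8 − T_8 = 630 − 621.00000 = 9.00000
Mean deviation: (8.75000 + 9.00000) / 2 = 8.875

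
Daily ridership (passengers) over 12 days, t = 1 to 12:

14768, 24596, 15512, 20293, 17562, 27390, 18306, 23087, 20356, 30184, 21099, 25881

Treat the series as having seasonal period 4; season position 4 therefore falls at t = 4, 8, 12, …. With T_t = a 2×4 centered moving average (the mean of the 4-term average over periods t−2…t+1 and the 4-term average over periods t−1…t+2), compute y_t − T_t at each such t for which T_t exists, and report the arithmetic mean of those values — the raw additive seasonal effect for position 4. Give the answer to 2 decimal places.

453.00

Season position 4 occurs at t = 4, 8 (where T_t is defined).
t=4: T_4 = 19840.0000; y_4 − T_4 = 20293 − 19840.0000 = 453.0000
t=8: T_8 = 22634.0000; y_8 − T_8 = 23087 − 22634.0000 = 453.0000
Mean deviation: (453.0000 + 453.0000) / 2 = 453.00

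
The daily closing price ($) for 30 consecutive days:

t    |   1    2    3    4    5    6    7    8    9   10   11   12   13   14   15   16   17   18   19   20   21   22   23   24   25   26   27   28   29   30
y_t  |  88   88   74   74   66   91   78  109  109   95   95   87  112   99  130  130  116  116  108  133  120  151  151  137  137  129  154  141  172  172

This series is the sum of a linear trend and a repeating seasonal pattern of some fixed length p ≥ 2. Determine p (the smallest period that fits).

7

First differences y_{t+1} − y_t: 0, -14, 0, -8, 25, -13, 31, 0, -14, 0, -8, 25, -13, 31, 0, -14, …
The difference pattern repeats every 7 terms and not for any smaller step, so p = 7.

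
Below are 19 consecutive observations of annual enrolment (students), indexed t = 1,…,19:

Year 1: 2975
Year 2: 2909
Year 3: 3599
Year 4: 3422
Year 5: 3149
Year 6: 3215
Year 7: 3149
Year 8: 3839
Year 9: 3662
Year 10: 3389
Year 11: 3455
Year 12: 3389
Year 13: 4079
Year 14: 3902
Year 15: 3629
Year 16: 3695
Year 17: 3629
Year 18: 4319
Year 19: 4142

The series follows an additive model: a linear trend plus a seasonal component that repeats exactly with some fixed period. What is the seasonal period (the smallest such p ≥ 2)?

5

First differences y_{t+1} − y_t: -66, 690, -177, -273, 66, -66, 690, -177, -273, 66, -66, 690, …
The difference pattern repeats every 5 terms and not for any smaller step, so p = 5.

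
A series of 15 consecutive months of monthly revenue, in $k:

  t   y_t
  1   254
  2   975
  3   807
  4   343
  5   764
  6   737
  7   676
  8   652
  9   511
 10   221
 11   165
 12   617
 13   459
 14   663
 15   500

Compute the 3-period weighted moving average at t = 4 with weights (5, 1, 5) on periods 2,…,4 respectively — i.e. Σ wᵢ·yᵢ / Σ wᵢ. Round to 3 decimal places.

672.455

Weighted sum: 5·975 + 1·807 + 5·343 = 4875 + 807 + 1715 = 7397
Weight total: 5 + 1 + 5 = 11
WMA = 7397 / 11 = 672.455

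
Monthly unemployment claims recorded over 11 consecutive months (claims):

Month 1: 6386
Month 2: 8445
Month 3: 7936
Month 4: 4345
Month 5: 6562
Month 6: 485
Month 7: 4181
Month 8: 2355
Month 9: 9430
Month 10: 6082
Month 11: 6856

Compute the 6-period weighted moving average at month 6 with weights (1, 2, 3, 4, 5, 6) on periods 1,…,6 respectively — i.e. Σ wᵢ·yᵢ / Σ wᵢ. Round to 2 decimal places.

4770.67

Weighted sum: 1·6386 + 2·8445 + 3·7936 + 4·4345 + 5·6562 + 6·485 = 6386 + 16890 + 23808 + 17380 + 32810 + 2910 = 100184
Weight total: 1 + 2 + 3 + 4 + 5 + 6 = 21
WMA = 100184 / 21 = 4770.67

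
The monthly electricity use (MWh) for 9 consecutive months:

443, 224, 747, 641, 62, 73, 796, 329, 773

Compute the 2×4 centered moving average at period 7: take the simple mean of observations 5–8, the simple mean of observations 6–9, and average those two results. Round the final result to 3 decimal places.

403.875

Sum over 5–8: 62 + 73 + 796 + 329 = 1260
Sum over 6–9: 73 + 796 + 329 + 773 = 1971
CMA at t=7 = (1260 + 1971) / (2·4) = 3231 / 8 = 403.875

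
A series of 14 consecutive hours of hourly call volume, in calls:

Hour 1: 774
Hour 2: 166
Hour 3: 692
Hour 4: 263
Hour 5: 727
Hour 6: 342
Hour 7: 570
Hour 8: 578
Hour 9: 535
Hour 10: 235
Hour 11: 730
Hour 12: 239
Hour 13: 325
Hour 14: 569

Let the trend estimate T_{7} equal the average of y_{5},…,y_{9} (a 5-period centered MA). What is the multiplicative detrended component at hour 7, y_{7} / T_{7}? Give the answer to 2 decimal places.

Trend T_7 = (727 + 342 + 570 + 578 + 535) / 5 = 2752/5 = 550.4000
Ratio to trend: 570 / 550.4000 = 1.04

1.04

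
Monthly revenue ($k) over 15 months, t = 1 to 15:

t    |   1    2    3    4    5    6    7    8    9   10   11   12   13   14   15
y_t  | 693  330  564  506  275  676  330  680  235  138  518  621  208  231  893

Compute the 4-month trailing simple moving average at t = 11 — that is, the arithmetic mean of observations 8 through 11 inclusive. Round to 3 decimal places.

Sum of periods 8–11: 680 + 235 + 138 + 518 = 1571
Divide by 4: 1571 / 4 = 392.750

392.750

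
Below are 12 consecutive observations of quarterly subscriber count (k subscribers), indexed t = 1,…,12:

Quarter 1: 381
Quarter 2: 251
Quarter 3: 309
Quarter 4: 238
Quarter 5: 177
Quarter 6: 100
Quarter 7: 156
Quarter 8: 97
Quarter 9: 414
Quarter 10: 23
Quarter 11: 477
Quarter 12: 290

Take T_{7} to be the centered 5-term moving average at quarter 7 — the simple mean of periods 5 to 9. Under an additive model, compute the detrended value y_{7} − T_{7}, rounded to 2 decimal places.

-32.80

Trend T_7 = (177 + 100 + 156 + 97 + 414) / 5 = 944/5 = 188.8000
Detrended value: 156 − 188.8000 = -32.80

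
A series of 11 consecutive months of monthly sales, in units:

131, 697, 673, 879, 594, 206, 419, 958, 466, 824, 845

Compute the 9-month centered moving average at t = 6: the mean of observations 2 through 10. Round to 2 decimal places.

Sum of periods 2–10: 697 + 673 + 879 + 594 + 206 + 419 + 958 + 466 + 824 = 5716
Divide by 9: 5716 / 9 = 635.11

635.11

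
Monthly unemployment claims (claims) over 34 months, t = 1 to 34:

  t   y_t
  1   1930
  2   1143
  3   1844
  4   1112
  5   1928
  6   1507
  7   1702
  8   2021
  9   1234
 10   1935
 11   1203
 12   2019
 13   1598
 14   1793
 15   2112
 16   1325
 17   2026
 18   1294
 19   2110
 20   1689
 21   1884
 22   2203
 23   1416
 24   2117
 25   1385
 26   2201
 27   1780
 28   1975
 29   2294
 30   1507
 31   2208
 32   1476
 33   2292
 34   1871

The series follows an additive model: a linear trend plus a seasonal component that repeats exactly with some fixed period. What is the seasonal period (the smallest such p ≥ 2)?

7

First differences y_{t+1} − y_t: -787, 701, -732, 816, -421, 195, 319, -787, 701, -732, 816, -421, 195, 319, -787, 701, …
The difference pattern repeats every 7 terms and not for any smaller step, so p = 7.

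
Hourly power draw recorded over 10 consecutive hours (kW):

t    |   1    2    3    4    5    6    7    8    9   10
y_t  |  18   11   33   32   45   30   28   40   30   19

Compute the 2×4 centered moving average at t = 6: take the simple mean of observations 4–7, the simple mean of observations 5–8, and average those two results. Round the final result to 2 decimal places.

34.75

Sum over 4–7: 32 + 45 + 30 + 28 = 135
Sum over 5–8: 45 + 30 + 28 + 40 = 143
CMA at t=6 = (135 + 143) / (2·4) = 278 / 8 = 34.75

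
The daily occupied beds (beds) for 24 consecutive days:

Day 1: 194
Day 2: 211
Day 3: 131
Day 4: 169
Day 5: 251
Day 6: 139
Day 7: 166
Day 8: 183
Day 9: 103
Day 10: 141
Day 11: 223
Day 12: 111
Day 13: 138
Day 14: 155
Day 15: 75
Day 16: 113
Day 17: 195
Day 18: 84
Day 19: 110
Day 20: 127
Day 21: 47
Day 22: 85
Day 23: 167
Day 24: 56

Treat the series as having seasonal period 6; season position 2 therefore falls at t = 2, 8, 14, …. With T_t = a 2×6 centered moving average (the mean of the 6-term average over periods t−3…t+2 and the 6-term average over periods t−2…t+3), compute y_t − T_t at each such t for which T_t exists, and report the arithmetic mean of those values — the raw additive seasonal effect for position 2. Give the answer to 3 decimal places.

Season position 2 occurs at t = 8, 14, 20 (where T_t is defined).
t=8: T_8 = 161.50000; y_8 − T_8 = 183 − 161.50000 = 21.50000
t=14: T_14 = 133.50000; y_14 − T_14 = 155 − 133.50000 = 21.50000
t=20: T_20 = 105.66667; y_20 − T_20 = 127 − 105.66667 = 21.33333
Mean deviation: (21.50000 + 21.50000 + 21.33333) / 3 = 21.444

21.444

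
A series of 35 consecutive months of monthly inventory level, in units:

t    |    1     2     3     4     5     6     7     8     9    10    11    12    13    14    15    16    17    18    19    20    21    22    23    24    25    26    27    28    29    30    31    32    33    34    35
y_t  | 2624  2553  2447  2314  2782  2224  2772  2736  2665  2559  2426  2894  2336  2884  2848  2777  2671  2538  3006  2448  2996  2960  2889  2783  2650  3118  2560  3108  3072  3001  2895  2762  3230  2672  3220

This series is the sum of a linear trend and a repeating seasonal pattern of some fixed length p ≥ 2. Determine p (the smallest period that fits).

7

First differences y_{t+1} − y_t: -71, -106, -133, 468, -558, 548, -36, -71, -106, -133, 468, -558, 548, -36, -71, -106, …
The difference pattern repeats every 7 terms and not for any smaller step, so p = 7.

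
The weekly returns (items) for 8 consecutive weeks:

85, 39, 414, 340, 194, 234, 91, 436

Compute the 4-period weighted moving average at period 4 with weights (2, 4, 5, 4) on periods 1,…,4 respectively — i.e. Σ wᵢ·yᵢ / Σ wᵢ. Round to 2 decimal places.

Weighted sum: 2·85 + 4·39 + 5·414 + 4·340 = 170 + 156 + 2070 + 1360 = 3756
Weight total: 2 + 4 + 5 + 4 = 15
WMA = 3756 / 15 = 250.40

250.40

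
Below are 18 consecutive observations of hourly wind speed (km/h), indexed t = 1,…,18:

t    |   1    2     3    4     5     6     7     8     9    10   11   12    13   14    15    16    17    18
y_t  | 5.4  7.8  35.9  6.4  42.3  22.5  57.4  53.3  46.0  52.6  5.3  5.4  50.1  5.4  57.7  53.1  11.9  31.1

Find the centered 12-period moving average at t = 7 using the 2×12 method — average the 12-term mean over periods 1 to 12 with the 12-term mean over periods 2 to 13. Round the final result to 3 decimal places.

Sum over 1–12: 5.4 + 7.8 + 35.9 + 6.4 + 42.3 + 22.5 + 57.4 + 53.3 + 46.0 + 52.6 + 5.3 + 5.4 = 340.3
Sum over 2–13: 7.8 + 35.9 + 6.4 + 42.3 + 22.5 + 57.4 + 53.3 + 46.0 + 52.6 + 5.3 + 5.4 + 50.1 = 385.0
CMA at t=7 = (340.3 + 385.0) / (2·12) = 725.3 / 24 = 30.221

30.221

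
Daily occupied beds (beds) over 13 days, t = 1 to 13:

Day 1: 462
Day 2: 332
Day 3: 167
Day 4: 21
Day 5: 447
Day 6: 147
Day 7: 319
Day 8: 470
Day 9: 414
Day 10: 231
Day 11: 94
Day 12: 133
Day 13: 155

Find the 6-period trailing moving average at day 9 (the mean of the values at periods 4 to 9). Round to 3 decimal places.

303.000

Sum of periods 4–9: 21 + 447 + 147 + 319 + 470 + 414 = 1818
Divide by 6: 1818 / 6 = 303.000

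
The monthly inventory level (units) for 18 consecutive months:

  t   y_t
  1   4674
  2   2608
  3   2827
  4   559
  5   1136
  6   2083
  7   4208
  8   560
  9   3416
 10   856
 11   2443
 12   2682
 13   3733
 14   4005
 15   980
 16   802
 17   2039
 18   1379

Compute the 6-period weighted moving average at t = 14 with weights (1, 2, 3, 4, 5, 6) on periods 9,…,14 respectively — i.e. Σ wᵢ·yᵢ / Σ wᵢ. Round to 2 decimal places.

Weighted sum: 1·3416 + 2·856 + 3·2443 + 4·2682 + 5·3733 + 6·4005 = 3416 + 1712 + 7329 + 10728 + 18665 + 24030 = 65880
Weight total: 1 + 2 + 3 + 4 + 5 + 6 = 21
WMA = 65880 / 21 = 3137.14

3137.14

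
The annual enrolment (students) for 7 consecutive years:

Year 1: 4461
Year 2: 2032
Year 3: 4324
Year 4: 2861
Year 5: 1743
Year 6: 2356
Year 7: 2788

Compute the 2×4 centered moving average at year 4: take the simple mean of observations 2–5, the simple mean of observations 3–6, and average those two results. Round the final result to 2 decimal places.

2780.50

Sum over 2–5: 2032 + 4324 + 2861 + 1743 = 10960
Sum over 3–6: 4324 + 2861 + 1743 + 2356 = 11284
CMA at t=4 = (10960 + 11284) / (2·4) = 22244 / 8 = 2780.50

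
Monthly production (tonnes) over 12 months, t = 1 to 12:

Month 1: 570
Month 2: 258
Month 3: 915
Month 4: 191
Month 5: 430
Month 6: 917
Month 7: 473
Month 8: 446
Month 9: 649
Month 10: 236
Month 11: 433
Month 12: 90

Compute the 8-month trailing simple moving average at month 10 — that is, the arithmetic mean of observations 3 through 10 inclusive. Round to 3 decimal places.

Sum of periods 3–10: 915 + 191 + 430 + 917 + 473 + 446 + 649 + 236 = 4257
Divide by 8: 4257 / 8 = 532.125

532.125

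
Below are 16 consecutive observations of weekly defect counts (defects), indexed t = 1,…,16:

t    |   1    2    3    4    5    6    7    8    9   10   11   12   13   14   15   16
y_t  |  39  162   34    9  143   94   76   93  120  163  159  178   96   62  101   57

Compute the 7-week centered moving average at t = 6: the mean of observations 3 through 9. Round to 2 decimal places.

81.29

Sum of periods 3–9: 34 + 9 + 143 + 94 + 76 + 93 + 120 = 569
Divide by 7: 569 / 7 = 81.29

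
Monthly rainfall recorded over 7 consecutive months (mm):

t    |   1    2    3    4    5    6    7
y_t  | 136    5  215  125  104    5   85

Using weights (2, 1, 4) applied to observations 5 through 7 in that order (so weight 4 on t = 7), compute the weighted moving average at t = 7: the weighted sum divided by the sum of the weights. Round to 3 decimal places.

Weighted sum: 2·104 + 1·5 + 4·85 = 208 + 5 + 340 = 553
Weight total: 2 + 1 + 4 = 7
WMA = 553 / 7 = 79.000

79.000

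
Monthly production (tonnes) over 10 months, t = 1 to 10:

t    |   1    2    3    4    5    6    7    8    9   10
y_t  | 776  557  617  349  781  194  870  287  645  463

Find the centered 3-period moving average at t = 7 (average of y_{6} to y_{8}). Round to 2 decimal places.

Sum of periods 6–8: 194 + 870 + 287 = 1351
Divide by 3: 1351 / 3 = 450.33

450.33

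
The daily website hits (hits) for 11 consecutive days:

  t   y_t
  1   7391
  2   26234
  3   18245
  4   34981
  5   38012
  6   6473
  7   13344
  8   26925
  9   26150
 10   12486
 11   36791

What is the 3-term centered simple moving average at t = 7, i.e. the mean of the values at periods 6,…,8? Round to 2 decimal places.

Sum of periods 6–8: 6473 + 13344 + 26925 = 46742
Divide by 3: 46742 / 3 = 15580.67

15580.67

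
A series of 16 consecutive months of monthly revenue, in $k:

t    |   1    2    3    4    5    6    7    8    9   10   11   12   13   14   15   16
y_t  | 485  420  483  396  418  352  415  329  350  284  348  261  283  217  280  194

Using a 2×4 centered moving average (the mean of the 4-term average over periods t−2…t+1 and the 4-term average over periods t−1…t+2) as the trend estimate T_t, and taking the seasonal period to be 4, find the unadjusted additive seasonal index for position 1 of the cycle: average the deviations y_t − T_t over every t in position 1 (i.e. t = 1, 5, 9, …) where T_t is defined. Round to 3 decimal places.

14.125

Season position 1 occurs at t = 5, 9, 13 (where T_t is defined).
t=5: T_5 = 403.75000; y_5 − T_5 = 418 − 403.75000 = 14.25000
t=9: T_9 = 336.12500; y_9 − T_9 = 350 − 336.12500 = 13.87500
t=13: T_13 = 268.75000; y_13 − T_13 = 283 − 268.75000 = 14.25000
Mean deviation: (14.25000 + 13.87500 + 14.25000) / 3 = 14.125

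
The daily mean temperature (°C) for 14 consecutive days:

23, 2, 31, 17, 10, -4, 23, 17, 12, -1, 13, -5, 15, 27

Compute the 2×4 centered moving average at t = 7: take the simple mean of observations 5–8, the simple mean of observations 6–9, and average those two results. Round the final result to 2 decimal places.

Sum over 5–8: 10 + (-4) + 23 + 17 = 46
Sum over 6–9: (-4) + 23 + 17 + 12 = 48
CMA at t=7 = (46 + 48) / (2·4) = 94 / 8 = 11.75

11.75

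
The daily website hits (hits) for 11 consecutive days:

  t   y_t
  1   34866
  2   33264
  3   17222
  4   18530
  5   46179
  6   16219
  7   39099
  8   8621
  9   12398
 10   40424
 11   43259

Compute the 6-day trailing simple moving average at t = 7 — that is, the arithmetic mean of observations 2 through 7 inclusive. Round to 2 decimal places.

Sum of periods 2–7: 33264 + 17222 + 18530 + 46179 + 16219 + 39099 = 170513
Divide by 6: 170513 / 6 = 28418.83

28418.83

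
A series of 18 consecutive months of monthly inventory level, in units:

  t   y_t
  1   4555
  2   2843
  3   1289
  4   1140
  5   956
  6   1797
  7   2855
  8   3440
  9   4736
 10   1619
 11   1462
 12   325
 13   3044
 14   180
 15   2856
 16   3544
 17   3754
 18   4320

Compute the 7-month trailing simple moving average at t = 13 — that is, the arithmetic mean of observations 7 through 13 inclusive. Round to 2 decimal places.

Sum of periods 7–13: 2855 + 3440 + 4736 + 1619 + 1462 + 325 + 3044 = 17481
Divide by 7: 17481 / 7 = 2497.29

2497.29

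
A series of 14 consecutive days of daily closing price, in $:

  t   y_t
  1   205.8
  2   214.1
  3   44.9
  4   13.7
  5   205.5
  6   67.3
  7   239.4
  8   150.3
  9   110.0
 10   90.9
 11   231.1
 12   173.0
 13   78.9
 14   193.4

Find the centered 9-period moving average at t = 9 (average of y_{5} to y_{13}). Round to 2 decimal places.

149.60

Sum of periods 5–13: 205.5 + 67.3 + 239.4 + 150.3 + 110.0 + 90.9 + 231.1 + 173.0 + 78.9 = 1346.4
Divide by 9: 1346.4 / 9 = 149.60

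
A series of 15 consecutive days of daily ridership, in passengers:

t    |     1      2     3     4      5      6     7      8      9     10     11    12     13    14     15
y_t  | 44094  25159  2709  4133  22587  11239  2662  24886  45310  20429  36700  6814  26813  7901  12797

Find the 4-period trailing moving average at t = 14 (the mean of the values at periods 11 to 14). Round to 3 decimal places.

19557.000

Sum of periods 11–14: 36700 + 6814 + 26813 + 7901 = 78228
Divide by 4: 78228 / 4 = 19557.000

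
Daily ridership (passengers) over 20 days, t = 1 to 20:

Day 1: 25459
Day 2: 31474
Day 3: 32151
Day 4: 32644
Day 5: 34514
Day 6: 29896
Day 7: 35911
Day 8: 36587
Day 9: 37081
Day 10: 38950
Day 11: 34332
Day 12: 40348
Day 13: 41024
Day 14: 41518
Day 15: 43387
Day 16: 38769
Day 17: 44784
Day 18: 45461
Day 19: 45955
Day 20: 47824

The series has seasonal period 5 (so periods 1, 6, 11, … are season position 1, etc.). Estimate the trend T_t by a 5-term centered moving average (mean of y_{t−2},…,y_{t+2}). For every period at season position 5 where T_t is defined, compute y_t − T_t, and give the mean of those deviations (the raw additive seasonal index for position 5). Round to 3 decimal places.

Season position 5 occurs at t = 5, 10, 15 (where T_t is defined).
t=5: T_5 = 33023.20000; y_5 − T_5 = 34514 − 33023.20000 = 1490.80000
t=10: T_10 = 37459.60000; y_10 − T_10 = 38950 − 37459.60000 = 1490.40000
t=15: T_15 = 41896.40000; y_15 − T_15 = 43387 − 41896.40000 = 1490.60000
Mean deviation: (1490.80000 + 1490.40000 + 1490.60000) / 3 = 1490.600

1490.600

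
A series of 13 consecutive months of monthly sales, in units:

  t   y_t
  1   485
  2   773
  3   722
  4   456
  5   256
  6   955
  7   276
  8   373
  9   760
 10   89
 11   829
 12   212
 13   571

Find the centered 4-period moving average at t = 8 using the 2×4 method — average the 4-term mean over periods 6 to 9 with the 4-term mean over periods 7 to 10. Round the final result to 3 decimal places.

Sum over 6–9: 955 + 276 + 373 + 760 = 2364
Sum over 7–10: 276 + 373 + 760 + 89 = 1498
CMA at t=8 = (2364 + 1498) / (2·4) = 3862 / 8 = 482.750

482.750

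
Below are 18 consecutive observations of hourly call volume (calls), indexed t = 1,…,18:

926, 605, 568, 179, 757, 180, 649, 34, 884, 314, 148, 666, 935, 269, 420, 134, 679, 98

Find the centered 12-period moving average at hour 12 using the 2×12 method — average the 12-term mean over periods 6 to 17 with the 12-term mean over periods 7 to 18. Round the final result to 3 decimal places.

Sum over 6–17: 180 + 649 + 34 + 884 + 314 + 148 + 666 + 935 + 269 + 420 + 134 + 679 = 5312
Sum over 7–18: 649 + 34 + 884 + 314 + 148 + 666 + 935 + 269 + 420 + 134 + 679 + 98 = 5230
CMA at t=12 = (5312 + 5230) / (2·12) = 10542 / 24 = 439.250

439.250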